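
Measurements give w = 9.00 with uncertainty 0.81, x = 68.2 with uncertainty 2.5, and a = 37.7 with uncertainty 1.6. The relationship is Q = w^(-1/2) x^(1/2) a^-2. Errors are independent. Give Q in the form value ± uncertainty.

0.00194 ± 0.000189

Relative error in a monomial: (δQ/Q)² = Σ (nᵢ · δxᵢ/xᵢ)².
  (−½·δw/w)² = (-0.5×0.0900)² = 0.00203;  (½·δx/x)² = (0.5×0.0367)² = 0.000336;  (-2·δa/a)² = (-2×0.0424)² = 0.00720
δQ/Q = √(0.00957) = 0.0978
Q = 0.00194, so δQ = 0.0978 × 0.00194 = 0.000189.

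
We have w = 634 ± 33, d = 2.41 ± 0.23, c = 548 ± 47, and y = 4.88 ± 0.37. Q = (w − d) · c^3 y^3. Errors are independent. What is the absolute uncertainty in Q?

Let u = w − d = 632. δu = √(δw² + δd²) = √(1090 + 0.0529) = 33.0, so δu/u = 0.0523.
Q is then a monomial in u, c, y:
δQ/Q = √((δu/u)² + (3·δc/c)² + (3·δy/y)²) = √(0.00273 + 0.0662 + 0.0517) = 0.347
Q = 1.21e+13, so δQ = 0.347 × 1.21e+13 = 4.2e+12.

4.2e+12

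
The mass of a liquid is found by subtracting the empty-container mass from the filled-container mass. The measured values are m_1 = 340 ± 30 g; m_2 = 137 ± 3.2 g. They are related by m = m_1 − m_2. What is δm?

30.2 g

Each term contributes (cᵢ δxᵢ)² to (δm)²:
  (δm_1)² = 900;  (δm_2)² = 10.2
δm = √(910) = 30.2 g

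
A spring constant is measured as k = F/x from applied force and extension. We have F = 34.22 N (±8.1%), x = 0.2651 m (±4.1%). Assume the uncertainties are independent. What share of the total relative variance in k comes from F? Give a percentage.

(δk/k)² = (1·δF/F)² + (-1·δx/x)²
  F term: (1×0.0810)² = 0.00656
  x term: (-1×0.0410)² = 0.00168
Total = 0.00824. Share from F = 0.00656/0.00824 = 0.796.

79.6%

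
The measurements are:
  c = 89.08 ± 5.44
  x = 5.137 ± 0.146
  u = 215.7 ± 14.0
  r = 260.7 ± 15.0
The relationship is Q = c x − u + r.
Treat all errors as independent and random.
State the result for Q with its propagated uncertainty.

502.6 ± 37.0

Let p = c·x = 457.6. δp/p = √((1·δc/c)² + (1·δx/x)²) = √(0.00373 + 0.000808) = 0.0674, so δp = 30.8.
Q = p − u + r: δQ = √(δp² + δu² + δr²) = √(950 + 196 + 225) = 37.0
Q = 502.6.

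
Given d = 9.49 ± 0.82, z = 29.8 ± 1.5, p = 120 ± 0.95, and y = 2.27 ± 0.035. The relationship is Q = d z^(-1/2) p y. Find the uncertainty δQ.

For a monomial Q ∝ d, z^(-1/2), p, y, fractional errors add in quadrature:
  (1·δd/d)² = (1×0.0864)² = 0.00747;  (−½·δz/z)² = (-0.5×0.0503)² = 0.000633;  (1·δp/p)² = (1×0.00792)² = 6.27e-05;  (1·δy/y)² = (1×0.0154)² = 0.000238
δQ/Q = √(0.00840) = 0.0917
Q = 474, so δQ = 0.0917 × 474 = 43.4.

43.4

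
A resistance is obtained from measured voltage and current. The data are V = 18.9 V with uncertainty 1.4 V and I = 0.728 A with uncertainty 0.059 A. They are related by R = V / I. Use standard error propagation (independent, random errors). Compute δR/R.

Since R is a product/quotient, work with relative uncertainties:
  (1·δV/V)² = (1×0.0741)² = 0.00549;  (-1·δI/I)² = (-1×0.0810)² = 0.00657
δR/R = √(0.0121) = 0.110

0.110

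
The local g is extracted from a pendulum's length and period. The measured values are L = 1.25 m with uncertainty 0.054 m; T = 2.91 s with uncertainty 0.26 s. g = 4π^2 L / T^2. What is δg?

1.07 m/s^2

g is a product of powers, so relative uncertainties combine in quadrature:
  (1·δL/L)² = (1×0.0432)² = 0.00187;  (-2·δT/T)² = (-2×0.0893)² = 0.0319
δg/g = √(0.0338) = 0.184
g = 5.83 m/s^2, so δg = 0.184 × 5.83 = 1.07 m/s^2.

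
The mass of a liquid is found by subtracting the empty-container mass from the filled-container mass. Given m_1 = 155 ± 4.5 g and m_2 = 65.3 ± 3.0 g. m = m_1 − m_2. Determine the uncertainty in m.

5.41 g

m is a linear combination, so absolute uncertainties add in quadrature:
  (δm_1)² = 20.2;  (δm_2)² = 9.00
δm = √(29.2) = 5.41 g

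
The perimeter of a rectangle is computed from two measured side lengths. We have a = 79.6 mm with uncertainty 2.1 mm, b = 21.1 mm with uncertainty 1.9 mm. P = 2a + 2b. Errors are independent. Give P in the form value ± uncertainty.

201 ± 5.66 mm

Sums and differences: (δP)² = Σ (cᵢ δxᵢ)².
  (2·δa)² = 17.6;  (2·δb)² = 14.4
δP = √(32.1) = 5.66 mm
P = 201 mm.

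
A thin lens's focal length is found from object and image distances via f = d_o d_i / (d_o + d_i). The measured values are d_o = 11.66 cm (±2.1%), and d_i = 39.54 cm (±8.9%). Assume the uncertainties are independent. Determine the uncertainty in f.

0.234 cm

∂f/∂d_o = (d_i/(d_o+d_i))² = 0.596;  ∂f/∂d_i = (d_o/(d_o+d_i))² = 0.0519
δf = √((∂f/∂d_o · δd_o)² + (∂f/∂d_i · δd_i)²) = √(0.0213 + 0.0333) = 0.234 cm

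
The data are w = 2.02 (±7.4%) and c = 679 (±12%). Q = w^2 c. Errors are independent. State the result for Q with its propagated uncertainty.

Products/powers → add relative errors in quadrature, weighted by exponent:
  (2·δw/w)² = (2×0.0740)² = 0.0219;  (1·δc/c)² = (1×0.120)² = 0.0144
δQ/Q = √(0.0363) = 0.191
Q = 2770, so δQ = 0.191 × 2770 = 528.

2770 ± 528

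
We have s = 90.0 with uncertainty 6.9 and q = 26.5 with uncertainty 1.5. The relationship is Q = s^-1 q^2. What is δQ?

1.07

Since Q is a product/quotient, work with relative uncertainties:
  (-1·δs/s)² = (-1×0.0767)² = 0.00588;  (2·δq/q)² = (2×0.0566)² = 0.0128
δQ/Q = √(0.0187) = 0.137
Q = 7.80, so δQ = 0.137 × 7.80 = 1.07.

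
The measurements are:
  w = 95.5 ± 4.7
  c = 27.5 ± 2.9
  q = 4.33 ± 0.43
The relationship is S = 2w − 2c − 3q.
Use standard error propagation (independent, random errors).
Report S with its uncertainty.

123 ± 11.1

For a sum/difference, combine absolute errors in quadrature:
  (2·δw)² = 88.4;  (2·δc)² = 33.6;  (3·δq)² = 1.66
δS = √(124) = 11.1
S = 123.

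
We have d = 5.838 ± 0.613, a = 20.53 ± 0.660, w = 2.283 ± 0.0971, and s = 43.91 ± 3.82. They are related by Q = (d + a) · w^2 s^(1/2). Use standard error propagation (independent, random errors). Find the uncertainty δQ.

92.4

Let u = d + a = 26.37. δu = √(δd² + δa²) = √(0.376 + 0.436) = 0.901, so δu/u = 0.0342.
Q is then a monomial in u, w, s:
δQ/Q = √((δu/u)² + (2·δw/w)² + (½·δs/s)²) = √(0.00117 + 0.00724 + 0.00189) = 0.101
Q = 910.7, so δQ = 0.101 × 910.7 = 92.4.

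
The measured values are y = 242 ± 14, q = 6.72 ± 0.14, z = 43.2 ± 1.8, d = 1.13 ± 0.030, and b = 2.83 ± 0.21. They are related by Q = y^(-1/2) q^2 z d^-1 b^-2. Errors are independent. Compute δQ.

Each factor contributes (exponent × relative error)² to (δQ/Q)²:
  (−½·δy/y)² = (-0.5×0.0579)² = 0.000837;  (2·δq/q)² = (2×0.0208)² = 0.00174;  (1·δz/z)² = (1×0.0417)² = 0.00174;  (-1·δd/d)² = (-1×0.0265)² = 0.000705;  (-2·δb/b)² = (-2×0.0742)² = 0.0220
δQ/Q = √(0.0270) = 0.164
Q = 13.9, so δQ = 0.164 × 13.9 = 2.28.

2.28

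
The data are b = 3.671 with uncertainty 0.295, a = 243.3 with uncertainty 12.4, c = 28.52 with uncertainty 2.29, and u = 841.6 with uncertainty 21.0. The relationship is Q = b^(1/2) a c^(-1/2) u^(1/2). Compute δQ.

196

For a monomial Q ∝ b^(1/2), a, c^(-1/2), u^(1/2), fractional errors add in quadrature:
  (½·δb/b)² = (0.5×0.0804)² = 0.00161;  (1·δa/a)² = (1×0.0510)² = 0.00260;  (−½·δc/c)² = (-0.5×0.0803)² = 0.00161;  (½·δu/u)² = (0.5×0.0250)² = 0.000156
δQ/Q = √(0.00598) = 0.0773
Q = 2532, so δQ = 0.0773 × 2532 = 196.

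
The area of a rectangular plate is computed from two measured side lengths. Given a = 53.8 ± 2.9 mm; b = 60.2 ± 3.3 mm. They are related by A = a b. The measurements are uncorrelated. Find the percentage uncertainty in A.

A is a product of powers, so relative uncertainties combine in quadrature:
  (1·δa/a)² = (1×0.0539)² = 0.00291;  (1·δb/b)² = (1×0.0548)² = 0.00300
δA/A = √(0.00591) = 0.0769

7.69%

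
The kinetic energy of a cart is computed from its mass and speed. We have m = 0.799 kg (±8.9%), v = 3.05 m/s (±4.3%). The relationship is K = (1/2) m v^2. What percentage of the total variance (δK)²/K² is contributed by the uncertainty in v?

48.3%

(δK/K)² = (1·δm/m)² + (2·δv/v)²
  m term: (1×0.0890)² = 0.00792
  v term: (2×0.0430)² = 0.00740
Total = 0.0153. Share from v = 0.00740/0.0153 = 0.483.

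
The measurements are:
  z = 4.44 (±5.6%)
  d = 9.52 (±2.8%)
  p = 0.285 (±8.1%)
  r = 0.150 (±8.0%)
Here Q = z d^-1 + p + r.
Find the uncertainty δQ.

Let w = z·d^-1 = 0.466. δw/w = √((1·δz/z)² + (-1·δd/d)²) = √(0.00314 + 0.000784) = 0.0626, so δw = 0.0292.
Q = w + p + r: δQ = √(δw² + δp² + δr²) = √(0.000853 + 0.000533 + 0.000144) = 0.0391

0.0391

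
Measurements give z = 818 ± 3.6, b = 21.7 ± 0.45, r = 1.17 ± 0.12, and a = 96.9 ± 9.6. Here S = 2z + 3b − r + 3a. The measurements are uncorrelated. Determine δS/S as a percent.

1.49%

Sums and differences: (δS)² = Σ (cᵢ δxᵢ)².
  (2·δz)² = 51.8;  (3·δb)² = 1.82;  (δr)² = 0.0144;  (3·δa)² = 829
δS = √(883) = 29.7
S = 1990, so δS/S = 29.7/1990 = 0.0149.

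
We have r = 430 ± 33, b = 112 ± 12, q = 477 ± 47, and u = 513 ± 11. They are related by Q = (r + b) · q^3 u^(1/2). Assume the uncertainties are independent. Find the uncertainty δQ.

4.03e+11

Let w = r + b = 542. δw = √(δr² + δb²) = √(1090 + 144) = 35.1, so δw/w = 0.0648.
Q is then a monomial in w, q, u:
δQ/Q = √((δw/w)² + (3·δq/q)² + (½·δu/u)²) = √(0.00420 + 0.0874 + 0.000115) = 0.303
Q = 1.33e+12, so δQ = 0.303 × 1.33e+12 = 4.03e+11.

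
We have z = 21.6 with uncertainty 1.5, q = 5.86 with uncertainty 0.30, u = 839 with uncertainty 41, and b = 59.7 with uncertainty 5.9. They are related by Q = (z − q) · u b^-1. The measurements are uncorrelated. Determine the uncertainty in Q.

32.5

Let w = z − q = 15.7. δw = √(δz² + δq²) = √(2.25 + 0.0900) = 1.53, so δw/w = 0.0972.
Q is then a monomial in w, u, b:
δQ/Q = √((δw/w)² + (1·δu/u)² + (-1·δb/b)²) = √(0.00945 + 0.00239 + 0.00977) = 0.147
Q = 221, so δQ = 0.147 × 221 = 32.5.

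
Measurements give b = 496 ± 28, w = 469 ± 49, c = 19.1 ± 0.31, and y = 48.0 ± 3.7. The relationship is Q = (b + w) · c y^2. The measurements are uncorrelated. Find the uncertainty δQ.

Let u = b + w = 965. δu = √(δb² + δw²) = √(784 + 2400) = 56.4, so δu/u = 0.0585.
Q is then a monomial in u, c, y:
δQ/Q = √((δu/u)² + (1·δc/c)² + (2·δy/y)²) = √(0.00342 + 0.000263 + 0.0238) = 0.166
Q = 4.25e+07, so δQ = 0.166 × 4.25e+07 = 7.04e+06.

7.04e+06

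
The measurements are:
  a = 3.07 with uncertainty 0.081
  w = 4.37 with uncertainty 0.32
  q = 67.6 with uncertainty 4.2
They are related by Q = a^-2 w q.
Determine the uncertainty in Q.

Q is a product of powers, so relative uncertainties combine in quadrature:
  (-2·δa/a)² = (-2×0.0264)² = 0.00278;  (1·δw/w)² = (1×0.0732)² = 0.00536;  (1·δq/q)² = (1×0.0621)² = 0.00386
δQ/Q = √(0.0120) = 0.110
Q = 31.3, so δQ = 0.110 × 31.3 = 3.43.

3.43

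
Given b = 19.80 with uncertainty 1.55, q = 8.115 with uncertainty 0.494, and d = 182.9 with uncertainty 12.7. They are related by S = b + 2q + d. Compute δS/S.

0.0586

Absolute uncertainties add in quadrature for a linear combination:
  (δb)² = 2.40;  (2·δq)² = 0.976;  (δd)² = 161
δS = √(165) = 12.8
S = 218.9, so δS/S = 12.8/218.9 = 0.0586.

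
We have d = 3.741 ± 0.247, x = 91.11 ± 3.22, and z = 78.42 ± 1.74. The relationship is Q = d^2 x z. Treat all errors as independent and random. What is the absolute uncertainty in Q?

Since Q is a product/quotient, work with relative uncertainties:
  (2·δd/d)² = (2×0.0660)² = 0.0174;  (1·δx/x)² = (1×0.0353)² = 0.00125;  (1·δz/z)² = (1×0.0222)² = 0.000492
δQ/Q = √(0.0192) = 0.138
Q = 99990, so δQ = 0.138 × 99990 = 13800.

13800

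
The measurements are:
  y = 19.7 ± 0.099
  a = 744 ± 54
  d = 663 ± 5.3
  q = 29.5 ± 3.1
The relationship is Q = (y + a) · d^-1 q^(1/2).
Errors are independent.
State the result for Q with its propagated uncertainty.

Let u = y + a = 764. δu = √(δy² + δa²) = √(0.00980 + 2920) = 54.0, so δu/u = 0.0707.
Q is then a monomial in u, d, q:
δQ/Q = √((δu/u)² + (-1·δd/d)² + (½·δq/q)²) = √(0.00500 + 6.39e-05 + 0.00276) = 0.0885
Q = 6.26, so δQ = 0.0885 × 6.26 = 0.553.

6.26 ± 0.553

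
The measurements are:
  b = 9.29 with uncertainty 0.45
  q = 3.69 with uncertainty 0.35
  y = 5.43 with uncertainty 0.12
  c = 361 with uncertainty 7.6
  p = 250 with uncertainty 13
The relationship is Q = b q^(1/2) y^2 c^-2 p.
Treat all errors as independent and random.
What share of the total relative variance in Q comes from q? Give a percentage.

(δQ/Q)² = (1·δb/b)² + (½·δq/q)² + (2·δy/y)² + (-2·δc/c)² + (1·δp/p)²
  b term: (1×0.0484)² = 0.00235
  q term: (0.5×0.0949)² = 0.00225
  y term: (2×0.0221)² = 0.00195
  c term: (-2×0.0211)² = 0.00177
  p term: (1×0.0520)² = 0.00270
Total = 0.0110. Share from q = 0.00225/0.0110 = 0.204.

20.4%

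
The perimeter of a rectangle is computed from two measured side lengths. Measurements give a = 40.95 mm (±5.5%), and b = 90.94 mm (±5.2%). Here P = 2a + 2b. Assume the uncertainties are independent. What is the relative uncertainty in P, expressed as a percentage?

Each term contributes (cᵢ δxᵢ)² to (δP)²:
  (2·δa)² = 20.3;  (2·δb)² = 89.4
δP = √(110) = 10.5 mm
P = 263.8 mm, so δP/P = 10.5/263.8 = 0.0397.

3.97%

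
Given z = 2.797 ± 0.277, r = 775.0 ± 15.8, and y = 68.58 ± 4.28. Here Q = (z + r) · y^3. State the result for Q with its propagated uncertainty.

Let u = z + r = 777.8. δu = √(δz² + δr²) = √(0.0767 + 250) = 15.8, so δu/u = 0.0203.
Q is then a monomial in u, y:
δQ/Q = √((δu/u)² + (3·δy/y)²) = √(0.000413 + 0.0351) = 0.188
Q = 2.509e+08, so δQ = 0.188 × 2.509e+08 = 4.72e+07.

(2.509 ± 0.472) × 10^8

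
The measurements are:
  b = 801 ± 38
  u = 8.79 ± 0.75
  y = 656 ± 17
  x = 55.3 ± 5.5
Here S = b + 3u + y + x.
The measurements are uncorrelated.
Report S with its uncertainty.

For a sum/difference, combine absolute errors in quadrature:
  (δb)² = 1440;  (3·δu)² = 5.06;  (δy)² = 289;  (δx)² = 30.2
δS = √(1770) = 42.1
S = 1540.

1540 ± 42.1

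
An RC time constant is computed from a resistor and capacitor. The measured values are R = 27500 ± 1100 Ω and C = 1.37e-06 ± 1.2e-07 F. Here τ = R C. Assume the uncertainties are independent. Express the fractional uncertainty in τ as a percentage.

9.63%

τ is a product of powers, so relative uncertainties combine in quadrature:
  (1·δR/R)² = (1×0.0400)² = 0.00160;  (1·δC/C)² = (1×0.0876)² = 0.00767
δτ/τ = √(0.00927) = 0.0963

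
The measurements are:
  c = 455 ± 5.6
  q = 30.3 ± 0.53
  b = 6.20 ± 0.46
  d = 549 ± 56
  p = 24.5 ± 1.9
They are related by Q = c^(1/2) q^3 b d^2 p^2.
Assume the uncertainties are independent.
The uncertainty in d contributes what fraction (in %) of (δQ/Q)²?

56.3%

(δQ/Q)² = (½·δc/c)² + (3·δq/q)² + (1·δb/b)² + (2·δd/d)² + (2·δp/p)²
  c term: (0.5×0.0123)² = 3.79e-05
  q term: (3×0.0175)² = 0.00275
  b term: (1×0.0742)² = 0.00550
  d term: (2×0.102)² = 0.0416
  p term: (2×0.0776)² = 0.0241
Total = 0.0740. Share from d = 0.0416/0.0740 = 0.563.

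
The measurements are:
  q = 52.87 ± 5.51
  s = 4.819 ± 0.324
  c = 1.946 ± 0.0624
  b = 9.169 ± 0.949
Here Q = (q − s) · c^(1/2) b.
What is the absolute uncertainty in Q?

Let u = q − s = 48.05. δu = √(δq² + δs²) = √(30.4 + 0.105) = 5.52, so δu/u = 0.115.
Q is then a monomial in u, c, b:
δQ/Q = √((δu/u)² + (½·δc/c)² + (1·δb/b)²) = √(0.0132 + 0.000257 + 0.0107) = 0.155
Q = 614.6, so δQ = 0.155 × 614.6 = 95.5.

95.5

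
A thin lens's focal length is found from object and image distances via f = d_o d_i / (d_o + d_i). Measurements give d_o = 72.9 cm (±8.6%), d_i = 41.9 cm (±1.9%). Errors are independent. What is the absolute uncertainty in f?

∂f/∂d_o = (d_i/(d_o+d_i))² = 0.133;  ∂f/∂d_i = (d_o/(d_o+d_i))² = 0.403
δf = √((∂f/∂d_o · δd_o)² + (∂f/∂d_i · δd_i)²) = √(0.697 + 0.103) = 0.895 cm

0.895 cm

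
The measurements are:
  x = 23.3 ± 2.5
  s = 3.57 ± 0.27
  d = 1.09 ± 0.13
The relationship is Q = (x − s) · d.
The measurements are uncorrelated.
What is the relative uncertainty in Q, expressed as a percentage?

17.5%

Let u = x − s = 19.7. δu = √(δx² + δs²) = √(6.25 + 0.0729) = 2.51, so δu/u = 0.127.
Q is then a monomial in u, d:
δQ/Q = √((δu/u)² + (1·δd/d)²) = √(0.0162 + 0.0142) = 0.175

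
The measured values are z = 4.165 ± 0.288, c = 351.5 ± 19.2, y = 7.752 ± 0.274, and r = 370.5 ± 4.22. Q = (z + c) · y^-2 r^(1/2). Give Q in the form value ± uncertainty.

113.9 ± 10.2

Let u = z + c = 355.7. δu = √(δz² + δc²) = √(0.0829 + 369) = 19.2, so δu/u = 0.0540.
Q is then a monomial in u, y, r:
δQ/Q = √((δu/u)² + (-2·δy/y)² + (½·δr/r)²) = √(0.00291 + 0.00500 + 3.24e-05) = 0.0891
Q = 113.9, so δQ = 0.0891 × 113.9 = 10.2.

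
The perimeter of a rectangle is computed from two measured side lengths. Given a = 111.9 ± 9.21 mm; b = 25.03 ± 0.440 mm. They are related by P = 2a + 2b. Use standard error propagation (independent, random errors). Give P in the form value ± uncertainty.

For a sum/difference, combine absolute errors in quadrature:
  (2·δa)² = 339;  (2·δb)² = 0.774
δP = √(340) = 18.4 mm
P = 273.9 mm.

273.9 ± 18.4 mm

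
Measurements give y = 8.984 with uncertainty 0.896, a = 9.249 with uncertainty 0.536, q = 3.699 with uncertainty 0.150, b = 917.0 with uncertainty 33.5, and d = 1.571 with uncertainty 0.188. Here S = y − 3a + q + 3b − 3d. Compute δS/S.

For a sum/difference, combine absolute errors in quadrature:
  (δy)² = 0.803;  (3·δa)² = 2.59;  (δq)² = 0.0225;  (3·δb)² = 10100;  (3·δd)² = 0.318
δS = √(10100) = 101
S = 2731, so δS/S = 101/2731 = 0.0368.

0.0368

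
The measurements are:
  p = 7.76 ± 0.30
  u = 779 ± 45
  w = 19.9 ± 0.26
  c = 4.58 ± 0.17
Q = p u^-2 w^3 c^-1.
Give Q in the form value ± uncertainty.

Q is a product of powers, so relative uncertainties combine in quadrature:
  (1·δp/p)² = (1×0.0387)² = 0.00149;  (-2·δu/u)² = (-2×0.0578)² = 0.0133;  (3·δw/w)² = (3×0.0131)² = 0.00154;  (-1·δc/c)² = (-1×0.0371)² = 0.00138
δQ/Q = √(0.0178) = 0.133
Q = 0.0220, so δQ = 0.133 × 0.0220 = 0.00293.

0.0220 ± 0.00293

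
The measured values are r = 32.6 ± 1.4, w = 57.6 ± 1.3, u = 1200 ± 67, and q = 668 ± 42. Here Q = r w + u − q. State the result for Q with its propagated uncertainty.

Let p = r·w = 1880. δp/p = √((1·δr/r)² + (1·δw/w)²) = √(0.00184 + 0.000509) = 0.0485, so δp = 91.1.
Q = p + u − q: δQ = √(δp² + δu² + δq²) = √(8300 + 4490 + 1760) = 121
Q = 2410.

2410 ± 121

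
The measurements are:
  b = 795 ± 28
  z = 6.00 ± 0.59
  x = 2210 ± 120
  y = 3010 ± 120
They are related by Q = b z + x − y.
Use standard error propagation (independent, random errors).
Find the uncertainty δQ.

Let p = b·z = 4770. δp/p = √((1·δb/b)² + (1·δz/z)²) = √(0.00124 + 0.00967) = 0.104, so δp = 498.
Q = p + x − y: δQ = √(δp² + δx² + δy²) = √(2.48e+05 + 14400 + 14400) = 526

526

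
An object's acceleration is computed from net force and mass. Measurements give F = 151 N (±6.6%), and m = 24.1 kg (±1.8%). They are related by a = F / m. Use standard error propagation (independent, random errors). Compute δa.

0.429 m/s^2

Products/powers → add relative errors in quadrature, weighted by exponent:
  (1·δF/F)² = (1×0.0660)² = 0.00436;  (-1·δm/m)² = (-1×0.0180)² = 0.000324
δa/a = √(0.00468) = 0.0684
a = 6.27 m/s^2, so δa = 0.0684 × 6.27 = 0.429 m/s^2.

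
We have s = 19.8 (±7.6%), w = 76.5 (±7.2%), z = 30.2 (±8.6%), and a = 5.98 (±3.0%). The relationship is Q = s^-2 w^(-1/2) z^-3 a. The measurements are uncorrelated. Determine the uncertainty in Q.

For a monomial Q ∝ s^-2, w^(-1/2), z^-3, a, fractional errors add in quadrature:
  (-2·δs/s)² = (-2×0.0760)² = 0.0231;  (−½·δw/w)² = (-0.5×0.0720)² = 0.00130;  (-3·δz/z)² = (-3×0.0860)² = 0.0666;  (1·δa/a)² = (1×0.0300)² = 0.000900
δQ/Q = √(0.0919) = 0.303
Q = 6.33e-08, so δQ = 0.303 × 6.33e-08 = 1.92e-08.

1.92e-08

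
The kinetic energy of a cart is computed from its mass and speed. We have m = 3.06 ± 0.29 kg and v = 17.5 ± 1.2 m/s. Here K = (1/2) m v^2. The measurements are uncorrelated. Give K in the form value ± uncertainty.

469 ± 78.1 J

Products/powers → add relative errors in quadrature, weighted by exponent:
  (1·δm/m)² = (1×0.0948)² = 0.00898;  (2·δv/v)² = (2×0.0686)² = 0.0188
δK/K = √(0.0278) = 0.167
K = 469 J, so δK = 0.167 × 469 = 78.1 J.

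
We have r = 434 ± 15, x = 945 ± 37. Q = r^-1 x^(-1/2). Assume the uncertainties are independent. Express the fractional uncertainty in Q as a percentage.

Each factor contributes (exponent × relative error)² to (δQ/Q)²:
  (-1·δr/r)² = (-1×0.0346)² = 0.00119;  (−½·δx/x)² = (-0.5×0.0392)² = 0.000383
δQ/Q = √(0.00158) = 0.0397

3.97%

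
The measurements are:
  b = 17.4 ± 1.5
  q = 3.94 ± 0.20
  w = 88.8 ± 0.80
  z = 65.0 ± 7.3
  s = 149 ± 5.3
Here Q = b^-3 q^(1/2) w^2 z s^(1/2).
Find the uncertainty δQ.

670

Q is a product of powers, so relative uncertainties combine in quadrature:
  (-3·δb/b)² = (-3×0.0862)² = 0.0669;  (½·δq/q)² = (0.5×0.0508)² = 0.000644;  (2·δw/w)² = (2×0.00901)² = 0.000325;  (1·δz/z)² = (1×0.112)² = 0.0126;  (½·δs/s)² = (0.5×0.0356)² = 0.000316
δQ/Q = √(0.0808) = 0.284
Q = 2360, so δQ = 0.284 × 2360 = 670.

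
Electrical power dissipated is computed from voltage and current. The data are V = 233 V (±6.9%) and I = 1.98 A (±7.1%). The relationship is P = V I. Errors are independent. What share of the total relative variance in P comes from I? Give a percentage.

(δP/P)² = (1·δV/V)² + (1·δI/I)²
  V term: (1×0.0690)² = 0.00476
  I term: (1×0.0710)² = 0.00504
Total = 0.00980. Share from I = 0.00504/0.00980 = 0.514.

51.4%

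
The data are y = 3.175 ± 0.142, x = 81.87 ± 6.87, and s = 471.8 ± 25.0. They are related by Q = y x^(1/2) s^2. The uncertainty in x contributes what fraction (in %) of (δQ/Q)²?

11.7%

(δQ/Q)² = (1·δy/y)² + (½·δx/x)² + (2·δs/s)²
  y term: (1×0.0447)² = 0.00200
  x term: (0.5×0.0839)² = 0.00176
  s term: (2×0.0530)² = 0.0112
Total = 0.0150. Share from x = 0.00176/0.0150 = 0.117.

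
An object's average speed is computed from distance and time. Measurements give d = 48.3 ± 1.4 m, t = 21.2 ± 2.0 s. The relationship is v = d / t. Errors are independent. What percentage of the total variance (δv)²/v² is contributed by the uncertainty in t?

91.4%

(δv/v)² = (1·δd/d)² + (-1·δt/t)²
  d term: (1×0.0290)² = 0.000840
  t term: (-1×0.0943)² = 0.00890
Total = 0.00974. Share from t = 0.00890/0.00974 = 0.914.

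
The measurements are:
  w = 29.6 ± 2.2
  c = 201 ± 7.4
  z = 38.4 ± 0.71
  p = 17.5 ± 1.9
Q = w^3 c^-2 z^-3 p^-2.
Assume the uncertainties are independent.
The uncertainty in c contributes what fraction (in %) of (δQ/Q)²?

5.15%

(δQ/Q)² = (3·δw/w)² + (-2·δc/c)² + (-3·δz/z)² + (-2·δp/p)²
  w term: (3×0.0743)² = 0.0497
  c term: (-2×0.0368)² = 0.00542
  z term: (-3×0.0185)² = 0.00308
  p term: (-2×0.109)² = 0.0472
Total = 0.105. Share from c = 0.00542/0.105 = 0.0515.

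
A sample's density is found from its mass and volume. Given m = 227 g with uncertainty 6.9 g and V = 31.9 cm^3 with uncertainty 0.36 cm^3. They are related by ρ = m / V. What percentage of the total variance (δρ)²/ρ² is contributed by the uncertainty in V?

(δρ/ρ)² = (1·δm/m)² + (-1·δV/V)²
  m term: (1×0.0304)² = 0.000924
  V term: (-1×0.0113)² = 0.000127
Total = 0.00105. Share from V = 0.000127/0.00105 = 0.121.

12.1%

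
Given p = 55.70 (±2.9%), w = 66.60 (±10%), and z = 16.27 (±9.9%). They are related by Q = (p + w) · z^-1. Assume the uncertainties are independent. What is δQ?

0.855

Let u = p + w = 122.3. δu = √(δp² + δw²) = √(2.61 + 44.4) = 6.85, so δu/u = 0.0560.
Q is then a monomial in u, z:
δQ/Q = √((δu/u)² + (-1·δz/z)²) = √(0.00314 + 0.00980) = 0.114
Q = 7.517, so δQ = 0.114 × 7.517 = 0.855.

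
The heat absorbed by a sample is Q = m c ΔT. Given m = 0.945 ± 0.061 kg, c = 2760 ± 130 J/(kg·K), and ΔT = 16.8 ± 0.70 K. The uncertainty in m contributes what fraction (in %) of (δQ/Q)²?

51.3%

(δQ/Q)² = (1·δm/m)² + (1·δc/c)² + (1·δΔT/ΔT)²
  m term: (1×0.0646)² = 0.00417
  c term: (1×0.0471)² = 0.00222
  ΔT term: (1×0.0417)² = 0.00174
Total = 0.00812. Share from m = 0.00417/0.00812 = 0.513.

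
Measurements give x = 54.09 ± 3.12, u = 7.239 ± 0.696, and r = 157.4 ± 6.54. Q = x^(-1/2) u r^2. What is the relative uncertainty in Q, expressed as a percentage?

13.0%

For a monomial Q ∝ x^(-1/2), u, r^2, fractional errors add in quadrature:
  (−½·δx/x)² = (-0.5×0.0577)² = 0.000832;  (1·δu/u)² = (1×0.0961)² = 0.00924;  (2·δr/r)² = (2×0.0416)² = 0.00691
δQ/Q = √(0.0170) = 0.130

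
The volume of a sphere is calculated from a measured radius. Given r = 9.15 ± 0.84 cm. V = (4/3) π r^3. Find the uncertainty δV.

884 cm^3

V ∝ r^3, so δV/V = |3| · δr/r = 3 × 0.0918 = 0.275.
V = 3210 cm^3, so δV = 0.275 × 3210 = 884 cm^3.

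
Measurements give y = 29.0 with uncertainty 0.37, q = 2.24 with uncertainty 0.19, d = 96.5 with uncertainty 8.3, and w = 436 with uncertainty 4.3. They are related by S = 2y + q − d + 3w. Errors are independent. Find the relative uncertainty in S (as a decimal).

Sums and differences: (δS)² = Σ (cᵢ δxᵢ)².
  (2·δy)² = 0.548;  (δq)² = 0.0361;  (δd)² = 68.9;  (3·δw)² = 166
δS = √(236) = 15.4
S = 1270, so δS/S = 15.4/1270 = 0.0121.

0.0121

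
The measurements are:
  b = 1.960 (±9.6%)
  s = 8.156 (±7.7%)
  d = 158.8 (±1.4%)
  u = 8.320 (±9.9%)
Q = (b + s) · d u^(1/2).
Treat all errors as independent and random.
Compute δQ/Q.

0.0827

Let w = b + s = 10.12. δw = √(δb² + δs²) = √(0.0354 + 0.394) = 0.656, so δw/w = 0.0648.
Q is then a monomial in w, d, u:
δQ/Q = √((δw/w)² + (1·δd/d)² + (½·δu/u)²) = √(0.00420 + 0.000196 + 0.00245) = 0.0827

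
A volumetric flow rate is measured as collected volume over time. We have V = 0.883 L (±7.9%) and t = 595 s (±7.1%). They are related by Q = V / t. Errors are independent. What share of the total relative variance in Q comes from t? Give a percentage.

(δQ/Q)² = (1·δV/V)² + (-1·δt/t)²
  V term: (1×0.0790)² = 0.00624
  t term: (-1×0.0710)² = 0.00504
Total = 0.0113. Share from t = 0.00504/0.0113 = 0.447.

44.7%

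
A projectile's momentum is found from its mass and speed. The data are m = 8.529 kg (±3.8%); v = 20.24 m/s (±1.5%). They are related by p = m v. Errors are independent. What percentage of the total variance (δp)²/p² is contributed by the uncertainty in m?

(δp/p)² = (1·δm/m)² + (1·δv/v)²
  m term: (1×0.0380)² = 0.00144
  v term: (1×0.0150)² = 0.000225
Total = 0.00167. Share from m = 0.00144/0.00167 = 0.865.

86.5%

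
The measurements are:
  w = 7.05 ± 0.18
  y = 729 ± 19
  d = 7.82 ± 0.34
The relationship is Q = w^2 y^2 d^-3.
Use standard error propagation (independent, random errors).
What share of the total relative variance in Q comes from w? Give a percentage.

11.7%

(δQ/Q)² = (2·δw/w)² + (2·δy/y)² + (-3·δd/d)²
  w term: (2×0.0255)² = 0.00261
  y term: (2×0.0261)² = 0.00272
  d term: (-3×0.0435)² = 0.0170
Total = 0.0223. Share from w = 0.00261/0.0223 = 0.117.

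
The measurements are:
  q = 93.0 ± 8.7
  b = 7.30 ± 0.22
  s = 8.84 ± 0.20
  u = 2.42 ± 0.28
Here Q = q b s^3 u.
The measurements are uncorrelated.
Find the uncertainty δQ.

1.89e+05

Since Q is a product/quotient, work with relative uncertainties:
  (1·δq/q)² = (1×0.0935)² = 0.00875;  (1·δb/b)² = (1×0.0301)² = 0.000908;  (3·δs/s)² = (3×0.0226)² = 0.00461;  (1·δu/u)² = (1×0.116)² = 0.0134
δQ/Q = √(0.0277) = 0.166
Q = 1.13e+06, so δQ = 0.166 × 1.13e+06 = 1.89e+05.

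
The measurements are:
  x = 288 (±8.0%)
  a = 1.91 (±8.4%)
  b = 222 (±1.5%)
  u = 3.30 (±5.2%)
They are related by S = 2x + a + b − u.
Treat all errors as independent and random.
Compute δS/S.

0.0580

S is a linear combination, so absolute uncertainties add in quadrature:
  (2·δx)² = 2120;  (δa)² = 0.0257;  (δb)² = 11.1;  (δu)² = 0.0294
δS = √(2130) = 46.2
S = 797, so δS/S = 46.2/797 = 0.0580.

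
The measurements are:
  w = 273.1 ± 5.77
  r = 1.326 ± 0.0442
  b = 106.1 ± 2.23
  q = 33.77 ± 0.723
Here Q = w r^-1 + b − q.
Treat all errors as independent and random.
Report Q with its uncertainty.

Let p = w·r^-1 = 206.0. δp/p = √((1·δw/w)² + (-1·δr/r)²) = √(0.000446 + 0.00111) = 0.0395, so δp = 8.13.
Q = p + b − q: δQ = √(δp² + δb² + δq²) = √(66.1 + 4.97 + 0.523) = 8.46
Q = 278.3.

278.3 ± 8.46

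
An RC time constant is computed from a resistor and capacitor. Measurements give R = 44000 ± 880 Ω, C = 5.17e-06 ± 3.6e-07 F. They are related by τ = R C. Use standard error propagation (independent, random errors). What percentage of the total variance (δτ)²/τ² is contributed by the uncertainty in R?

(δτ/τ)² = (1·δR/R)² + (1·δC/C)²
  R term: (1×0.0200)² = 0.000400
  C term: (1×0.0696)² = 0.00485
Total = 0.00525. Share from R = 0.000400/0.00525 = 0.0762.

7.62%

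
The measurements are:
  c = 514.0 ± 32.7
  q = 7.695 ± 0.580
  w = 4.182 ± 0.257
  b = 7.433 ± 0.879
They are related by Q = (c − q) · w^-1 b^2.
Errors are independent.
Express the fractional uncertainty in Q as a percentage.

25.3%

Let u = c − q = 506.3. δu = √(δc² + δq²) = √(1070 + 0.336) = 32.7, so δu/u = 0.0646.
Q is then a monomial in u, w, b:
δQ/Q = √((δu/u)² + (-1·δw/w)² + (2·δb/b)²) = √(0.00417 + 0.00378 + 0.0559) = 0.253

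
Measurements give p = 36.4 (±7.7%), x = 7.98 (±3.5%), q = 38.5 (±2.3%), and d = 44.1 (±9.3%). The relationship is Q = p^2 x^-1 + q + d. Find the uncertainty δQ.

Let w = p^2·x^-1 = 166. δw/w = √((2·δp/p)² + (-1·δx/x)²) = √(0.0237 + 0.00123) = 0.158, so δw = 26.2.
Q = w + q + d: δQ = √(δw² + δq² + δd²) = √(688 + 0.784 + 16.8) = 26.6

26.6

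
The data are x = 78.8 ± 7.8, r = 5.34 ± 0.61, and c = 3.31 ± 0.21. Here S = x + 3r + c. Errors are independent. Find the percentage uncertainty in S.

8.17%

S is a linear combination, so absolute uncertainties add in quadrature:
  (δx)² = 60.8;  (3·δr)² = 3.35;  (δc)² = 0.0441
δS = √(64.2) = 8.01
S = 98.1, so δS/S = 8.01/98.1 = 0.0817.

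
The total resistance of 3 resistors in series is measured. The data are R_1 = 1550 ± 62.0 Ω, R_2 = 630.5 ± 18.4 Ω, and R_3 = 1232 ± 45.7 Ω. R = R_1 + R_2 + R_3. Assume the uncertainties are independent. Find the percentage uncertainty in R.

2.32%

Each term contributes (cᵢ δxᵢ)² to (δR)²:
  (δR_1)² = 3840;  (δR_2)² = 339;  (δR_3)² = 2090
δR = √(6270) = 79.2 Ω
R = 3412 Ω, so δR/R = 79.2/3412 = 0.0232.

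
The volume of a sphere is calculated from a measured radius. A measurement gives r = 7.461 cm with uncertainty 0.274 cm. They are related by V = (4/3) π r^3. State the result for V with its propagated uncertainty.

V ∝ r^3, so δV/V = |3| · δr/r = 3 × 0.0367 = 0.110.
V = 1740 cm^3, so δV = 0.110 × 1740 = 192 cm^3.

1740 ± 192 cm^3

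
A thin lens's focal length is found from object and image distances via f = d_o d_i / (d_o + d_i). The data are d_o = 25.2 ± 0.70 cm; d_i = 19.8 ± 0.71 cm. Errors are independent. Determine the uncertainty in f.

0.261 cm

∂f/∂d_o = (d_i/(d_o+d_i))² = 0.194;  ∂f/∂d_i = (d_o/(d_o+d_i))² = 0.314
δf = √((∂f/∂d_o · δd_o)² + (∂f/∂d_i · δd_i)²) = √(0.0184 + 0.0496) = 0.261 cm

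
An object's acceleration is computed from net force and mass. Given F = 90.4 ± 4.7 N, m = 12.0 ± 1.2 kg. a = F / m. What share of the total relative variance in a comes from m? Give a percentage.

78.7%

(δa/a)² = (1·δF/F)² + (-1·δm/m)²
  F term: (1×0.0520)² = 0.00270
  m term: (-1×0.100)² = 0.0100
Total = 0.0127. Share from m = 0.0100/0.0127 = 0.787.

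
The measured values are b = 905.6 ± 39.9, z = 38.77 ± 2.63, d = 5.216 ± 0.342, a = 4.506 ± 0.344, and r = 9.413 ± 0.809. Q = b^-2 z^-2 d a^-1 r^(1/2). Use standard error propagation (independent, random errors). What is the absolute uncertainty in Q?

5.63e-10

For a monomial Q ∝ b^-2, z^-2, d, a^-1, r^(1/2), fractional errors add in quadrature:
  (-2·δb/b)² = (-2×0.0441)² = 0.00776;  (-2·δz/z)² = (-2×0.0678)² = 0.0184;  (1·δd/d)² = (1×0.0656)² = 0.00430;  (-1·δa/a)² = (-1×0.0763)² = 0.00583;  (½·δr/r)² = (0.5×0.0859)² = 0.00185
δQ/Q = √(0.0381) = 0.195
Q = 2.881e-09, so δQ = 0.195 × 2.881e-09 = 5.63e-10.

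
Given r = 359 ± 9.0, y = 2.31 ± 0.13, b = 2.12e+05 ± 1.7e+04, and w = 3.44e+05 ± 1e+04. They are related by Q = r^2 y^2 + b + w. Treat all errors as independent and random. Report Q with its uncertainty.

Let p = r^2·y^2 = 6.88e+05. δp/p = √((2·δr/r)² + (2·δy/y)²) = √(0.00251 + 0.0127) = 0.123, so δp = 84700.
Q = p + b + w: δQ = √(δp² + δb² + δw²) = √(7.18e+09 + 2.89e+08 + 1e+08) = 87000
Q = 1.24e+06.

(1.24 ± 0.0870) × 10^6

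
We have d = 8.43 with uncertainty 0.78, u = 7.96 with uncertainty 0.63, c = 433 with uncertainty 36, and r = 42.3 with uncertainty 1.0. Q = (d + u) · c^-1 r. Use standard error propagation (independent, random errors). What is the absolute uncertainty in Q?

0.170

Let w = d + u = 16.4. δw = √(δd² + δu²) = √(0.608 + 0.397) = 1.00, so δw/w = 0.0612.
Q is then a monomial in w, c, r:
δQ/Q = √((δw/w)² + (-1·δc/c)² + (1·δr/r)²) = √(0.00374 + 0.00691 + 0.000559) = 0.106
Q = 1.60, so δQ = 0.106 × 1.60 = 0.170.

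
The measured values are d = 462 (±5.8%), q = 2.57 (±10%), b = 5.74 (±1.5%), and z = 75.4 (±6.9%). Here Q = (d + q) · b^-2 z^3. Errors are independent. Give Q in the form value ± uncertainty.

(6.04 ± 1.31) × 10^6

Let u = d + q = 465. δu = √(δd² + δq²) = √(718 + 0.0660) = 26.8, so δu/u = 0.0577.
Q is then a monomial in u, b, z:
δQ/Q = √((δu/u)² + (-2·δb/b)² + (3·δz/z)²) = √(0.00333 + 0.000900 + 0.0428) = 0.217
Q = 6.04e+06, so δQ = 0.217 × 6.04e+06 = 1.31e+06.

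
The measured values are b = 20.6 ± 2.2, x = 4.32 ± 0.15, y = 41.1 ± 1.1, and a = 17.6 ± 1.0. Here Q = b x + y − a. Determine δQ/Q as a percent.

Let p = b·x = 89.0. δp/p = √((1·δb/b)² + (1·δx/x)²) = √(0.0114 + 0.00121) = 0.112, so δp = 9.99.
Q = p + y − a: δQ = √(δp² + δy² + δa²) = √(99.9 + 1.21 + 1.00) = 10.1
Q = 112, so δQ/Q = 10.1/112 = 0.0898.

8.98%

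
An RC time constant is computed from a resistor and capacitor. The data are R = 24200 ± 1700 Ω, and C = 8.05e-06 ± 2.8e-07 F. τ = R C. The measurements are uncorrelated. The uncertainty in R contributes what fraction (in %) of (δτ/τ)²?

(δτ/τ)² = (1·δR/R)² + (1·δC/C)²
  R term: (1×0.0702)² = 0.00493
  C term: (1×0.0348)² = 0.00121
Total = 0.00614. Share from R = 0.00493/0.00614 = 0.803.

80.3%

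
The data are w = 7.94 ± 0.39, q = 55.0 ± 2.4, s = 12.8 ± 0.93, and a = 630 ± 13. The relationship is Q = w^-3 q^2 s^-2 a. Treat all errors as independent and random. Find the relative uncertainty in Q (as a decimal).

Q is a product of powers, so relative uncertainties combine in quadrature:
  (-3·δw/w)² = (-3×0.0491)² = 0.0217;  (2·δq/q)² = (2×0.0436)² = 0.00762;  (-2·δs/s)² = (-2×0.0727)² = 0.0211;  (1·δa/a)² = (1×0.0206)² = 0.000426
δQ/Q = √(0.0509) = 0.226

0.226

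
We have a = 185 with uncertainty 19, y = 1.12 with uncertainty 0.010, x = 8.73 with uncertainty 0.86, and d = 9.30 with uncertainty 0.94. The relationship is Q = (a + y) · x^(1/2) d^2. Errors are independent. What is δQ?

11000

Let u = a + y = 186. δu = √(δa² + δy²) = √(361 + 0.000100) = 19.0, so δu/u = 0.102.
Q is then a monomial in u, x, d:
δQ/Q = √((δu/u)² + (½·δx/x)² + (2·δd/d)²) = √(0.0104 + 0.00243 + 0.0409) = 0.232
Q = 47600, so δQ = 0.232 × 47600 = 11000.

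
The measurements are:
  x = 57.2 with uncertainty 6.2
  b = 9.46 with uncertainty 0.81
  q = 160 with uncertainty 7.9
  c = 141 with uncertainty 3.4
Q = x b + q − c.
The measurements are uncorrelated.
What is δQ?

Let p = x·b = 541. δp/p = √((1·δx/x)² + (1·δb/b)²) = √(0.0117 + 0.00733) = 0.138, so δp = 74.7.
Q = p + q − c: δQ = √(δp² + δq² + δc²) = √(5590 + 62.4 + 11.6) = 75.2

75.2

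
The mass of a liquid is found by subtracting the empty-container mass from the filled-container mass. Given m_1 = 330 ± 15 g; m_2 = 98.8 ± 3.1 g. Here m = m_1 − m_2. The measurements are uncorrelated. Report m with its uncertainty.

For a sum/difference, combine absolute errors in quadrature:
  (δm_1)² = 225;  (δm_2)² = 9.61
δm = √(235) = 15.3 g
m = 231 g.

231 ± 15.3 g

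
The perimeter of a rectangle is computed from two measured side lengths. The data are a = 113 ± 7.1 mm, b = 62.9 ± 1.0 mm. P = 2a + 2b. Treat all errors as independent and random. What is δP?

14.3 mm

Absolute uncertainties add in quadrature for a linear combination:
  (2·δa)² = 202;  (2·δb)² = 4.00
δP = √(206) = 14.3 mm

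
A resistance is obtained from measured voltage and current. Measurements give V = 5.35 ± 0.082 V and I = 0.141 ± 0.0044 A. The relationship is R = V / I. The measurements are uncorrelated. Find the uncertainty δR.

Since R is a product/quotient, work with relative uncertainties:
  (1·δV/V)² = (1×0.0153)² = 0.000235;  (-1·δI/I)² = (-1×0.0312)² = 0.000974
δR/R = √(0.00121) = 0.0348
R = 37.9 Ω, so δR = 0.0348 × 37.9 = 1.32 Ω.

1.32 Ω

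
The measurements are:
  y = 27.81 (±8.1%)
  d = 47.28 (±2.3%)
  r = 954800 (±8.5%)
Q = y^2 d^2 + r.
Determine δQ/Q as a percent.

Let p = y^2·d^2 = 1.729e+06. δp/p = √((2·δy/y)² + (2·δd/d)²) = √(0.0262 + 0.00212) = 0.168, so δp = 2.91e+05.
Q = p + r: δQ = √(δp² + δr²) = √(8.48e+10 + 6.59e+09) = 3.02e+05
Q = 2.684e+06, so δQ/Q = 3.02e+05/2.684e+06 = 0.113.

11.3%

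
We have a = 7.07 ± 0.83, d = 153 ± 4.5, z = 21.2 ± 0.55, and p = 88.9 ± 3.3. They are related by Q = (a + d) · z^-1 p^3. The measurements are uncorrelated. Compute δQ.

Let u = a + d = 160. δu = √(δa² + δd²) = √(0.689 + 20.2) = 4.58, so δu/u = 0.0286.
Q is then a monomial in u, z, p:
δQ/Q = √((δu/u)² + (-1·δz/z)² + (3·δp/p)²) = √(0.000817 + 0.000673 + 0.0124) = 0.118
Q = 5.3e+06, so δQ = 0.118 × 5.3e+06 = 6.25e+05.

6.25e+05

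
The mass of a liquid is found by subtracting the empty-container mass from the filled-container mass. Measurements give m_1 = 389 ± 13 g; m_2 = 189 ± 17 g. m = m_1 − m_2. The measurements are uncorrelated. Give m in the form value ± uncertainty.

Sums and differences: (δm)² = Σ (cᵢ δxᵢ)².
  (δm_1)² = 169;  (δm_2)² = 289
δm = √(458) = 21.4 g
m = 200 g.

200 ± 21.4 g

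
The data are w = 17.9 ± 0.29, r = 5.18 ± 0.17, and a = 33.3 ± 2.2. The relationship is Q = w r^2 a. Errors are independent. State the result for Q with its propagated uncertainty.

For a monomial Q ∝ w, r^2, a, fractional errors add in quadrature:
  (1·δw/w)² = (1×0.0162)² = 0.000262;  (2·δr/r)² = (2×0.0328)² = 0.00431;  (1·δa/a)² = (1×0.0661)² = 0.00436
δQ/Q = √(0.00894) = 0.0945
Q = 16000, so δQ = 0.0945 × 16000 = 1510.

16000 ± 1510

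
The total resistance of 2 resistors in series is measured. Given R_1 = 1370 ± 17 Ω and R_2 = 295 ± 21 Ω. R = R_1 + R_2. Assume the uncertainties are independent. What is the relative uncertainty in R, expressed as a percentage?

R is a linear combination, so absolute uncertainties add in quadrature:
  (δR_1)² = 289;  (δR_2)² = 441
δR = √(730) = 27.0 Ω
R = 1660 Ω, so δR/R = 27.0/1660 = 0.0162.

1.62%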